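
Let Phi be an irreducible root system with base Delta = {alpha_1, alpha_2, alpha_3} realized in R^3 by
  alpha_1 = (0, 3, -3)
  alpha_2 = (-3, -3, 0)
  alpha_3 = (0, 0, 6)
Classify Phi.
C3

Compute the Cartan integers a_ij = 2(alpha_i, alpha_j)/(alpha_j, alpha_j); the resulting 3x3 Cartan matrix is
[[2, -1, -1], [-1, 2, 0], [-2, 0, 2]].
The roots have two lengths (squared-length ratio 2:1); the short ones are alpha_{1,2}. The associated Dynkin diagram is a chain of 3 nodes with a double edge at one end; the terminal node there is the unique long simple root (C_3), so the type is C_3 (the algebra sp(6)).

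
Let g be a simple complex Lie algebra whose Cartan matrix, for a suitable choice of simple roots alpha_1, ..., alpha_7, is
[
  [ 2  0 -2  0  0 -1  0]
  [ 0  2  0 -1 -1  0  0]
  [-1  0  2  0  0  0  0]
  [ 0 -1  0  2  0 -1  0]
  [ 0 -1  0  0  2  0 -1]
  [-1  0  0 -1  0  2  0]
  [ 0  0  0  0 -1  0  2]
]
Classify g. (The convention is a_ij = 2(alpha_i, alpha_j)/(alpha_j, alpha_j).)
B_7 (so(15))

The matrix has rank 7 with 2's on the diagonal. Reading the off-diagonal entries as Dynkin edges (a single edge where a_ij = a_ji = -1; a double or triple edge where a_ij * a_ji = 2 or 3), the diagram is a chain of 7 nodes with a double edge at one end; the terminal node there is the unique short simple root (B_7). One simple-root ordering that puts it in standard form is (alpha_7, alpha_5, alpha_2, alpha_4, alpha_6, alpha_1, alpha_3). So the algebra is type B_7, i.e. so(15).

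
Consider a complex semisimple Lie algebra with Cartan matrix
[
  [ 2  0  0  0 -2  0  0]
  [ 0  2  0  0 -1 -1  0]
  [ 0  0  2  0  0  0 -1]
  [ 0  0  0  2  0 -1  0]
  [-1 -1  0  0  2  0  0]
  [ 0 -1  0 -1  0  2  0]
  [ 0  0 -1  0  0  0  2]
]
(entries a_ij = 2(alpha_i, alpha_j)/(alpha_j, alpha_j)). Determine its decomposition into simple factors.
A_2 (sl(3)) ⊕ C_5 (sp(10))

The diagram associated to this matrix has two connected components: the simple roots {alpha_3, alpha_7} form a chain of 2 nodes with single edges (A_2), and {alpha_1, alpha_2, alpha_4, alpha_5, alpha_6} form a chain of 5 nodes with a double edge at one end; the terminal node there is the unique long simple root (C_5). A semisimple Lie algebra decomposes uniquely as the direct sum of simple ideals, one per connected component of its Dynkin diagram, so g ≅ A_2 ⊕ C_5 (dimension 8 + 55 = 63).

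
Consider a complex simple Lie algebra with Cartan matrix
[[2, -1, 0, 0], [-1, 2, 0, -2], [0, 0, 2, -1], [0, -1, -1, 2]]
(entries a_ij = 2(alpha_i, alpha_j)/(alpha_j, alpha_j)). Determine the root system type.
The matrix has rank 4 with 2's on the diagonal. Reading the off-diagonal entries as Dynkin edges (a single edge where a_ij = a_ji = -1; a double or triple edge where a_ij * a_ji = 2 or 3), the diagram is a chain of 4 nodes with a double edge between the middle two (F_4). One simple-root ordering that puts it in standard form is (alpha_1, alpha_2, alpha_4, alpha_3). So the algebra is type F_4.

F4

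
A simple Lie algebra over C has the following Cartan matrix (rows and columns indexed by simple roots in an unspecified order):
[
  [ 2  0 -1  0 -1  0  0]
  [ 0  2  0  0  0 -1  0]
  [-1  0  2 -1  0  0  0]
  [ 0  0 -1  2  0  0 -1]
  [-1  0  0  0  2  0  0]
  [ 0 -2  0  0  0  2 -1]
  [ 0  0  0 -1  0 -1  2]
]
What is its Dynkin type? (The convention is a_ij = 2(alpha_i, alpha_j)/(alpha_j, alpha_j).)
The matrix has rank 7 with 2's on the diagonal. Reading the off-diagonal entries as Dynkin edges (a single edge where a_ij = a_ji = -1; a double or triple edge where a_ij * a_ji = 2 or 3), the diagram is a chain of 7 nodes with a double edge at one end; the terminal node there is the unique short simple root (B_7). One simple-root ordering that puts it in standard form is (alpha_5, alpha_1, alpha_3, alpha_4, alpha_7, alpha_6, alpha_2). So the algebra is type B_7, i.e. so(15).

B_7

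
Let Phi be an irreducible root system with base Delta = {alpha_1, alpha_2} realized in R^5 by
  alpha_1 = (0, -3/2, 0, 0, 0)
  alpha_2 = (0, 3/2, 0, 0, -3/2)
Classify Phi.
Compute the Cartan integers a_ij = 2(alpha_i, alpha_j)/(alpha_j, alpha_j); the resulting 2x2 Cartan matrix is
[[2, -1], [-2, 2]].
The roots have two lengths (squared-length ratio 2:1); the short ones are alpha_{1}. The associated Dynkin diagram is a chain of 2 nodes with a double edge at one end; the terminal node there is the unique short simple root (B_2), so the type is B_2 (the algebra so(5)).

B_2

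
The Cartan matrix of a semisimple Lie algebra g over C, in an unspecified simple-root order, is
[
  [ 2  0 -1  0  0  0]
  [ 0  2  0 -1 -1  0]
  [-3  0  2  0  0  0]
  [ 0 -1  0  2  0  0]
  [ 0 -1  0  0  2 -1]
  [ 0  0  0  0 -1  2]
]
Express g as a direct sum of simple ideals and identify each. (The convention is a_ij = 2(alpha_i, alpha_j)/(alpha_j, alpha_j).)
The diagram associated to this matrix has two connected components: the simple roots {alpha_2, alpha_4, alpha_5, alpha_6} form a chain of 4 nodes with single edges (A_4), and {alpha_1, alpha_3} form two nodes joined by a triple edge (G_2). A semisimple Lie algebra decomposes uniquely as the direct sum of simple ideals, one per connected component of its Dynkin diagram, so g ≅ A_4 ⊕ G_2 (dimension 24 + 14 = 38).

A_4 (sl(5)) + G_2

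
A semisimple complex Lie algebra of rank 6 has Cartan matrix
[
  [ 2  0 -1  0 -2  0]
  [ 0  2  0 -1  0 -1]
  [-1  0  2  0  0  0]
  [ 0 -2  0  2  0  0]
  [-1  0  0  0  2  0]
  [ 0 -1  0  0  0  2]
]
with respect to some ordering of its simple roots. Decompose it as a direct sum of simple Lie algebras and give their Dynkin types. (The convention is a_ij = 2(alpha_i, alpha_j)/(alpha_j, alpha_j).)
The diagram associated to this matrix has two connected components: the simple roots {alpha_1, alpha_3, alpha_5} form a chain of 3 nodes with a double edge at one end; the terminal node there is the unique short simple root (B_3), and {alpha_2, alpha_4, alpha_6} form a chain of 3 nodes with a double edge at one end; the terminal node there is the unique long simple root (C_3). A semisimple Lie algebra decomposes uniquely as the direct sum of simple ideals, one per connected component of its Dynkin diagram, so g ≅ B_3 ⊕ C_3 (dimension 21 + 21 = 42).

B_3 + C_3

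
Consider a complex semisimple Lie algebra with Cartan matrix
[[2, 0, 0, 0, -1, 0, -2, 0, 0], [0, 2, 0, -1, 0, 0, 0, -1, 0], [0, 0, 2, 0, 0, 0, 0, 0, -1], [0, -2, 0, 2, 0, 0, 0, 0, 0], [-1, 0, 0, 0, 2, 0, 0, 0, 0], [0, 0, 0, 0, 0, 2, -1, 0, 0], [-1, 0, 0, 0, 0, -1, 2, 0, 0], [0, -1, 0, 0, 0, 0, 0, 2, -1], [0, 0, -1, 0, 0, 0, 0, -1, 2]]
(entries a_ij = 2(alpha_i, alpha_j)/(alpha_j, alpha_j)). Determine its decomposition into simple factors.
C_5 (sp(10)) + F_4

The diagram associated to this matrix has two connected components: the simple roots {alpha_2, alpha_3, alpha_4, alpha_8, alpha_9} form a chain of 5 nodes with a double edge at one end; the terminal node there is the unique long simple root (C_5), and {alpha_1, alpha_5, alpha_6, alpha_7} form a chain of 4 nodes with a double edge between the middle two (F_4). A semisimple Lie algebra decomposes uniquely as the direct sum of simple ideals, one per connected component of its Dynkin diagram, so g ≅ C_5 ⊕ F_4 (dimension 55 + 52 = 107).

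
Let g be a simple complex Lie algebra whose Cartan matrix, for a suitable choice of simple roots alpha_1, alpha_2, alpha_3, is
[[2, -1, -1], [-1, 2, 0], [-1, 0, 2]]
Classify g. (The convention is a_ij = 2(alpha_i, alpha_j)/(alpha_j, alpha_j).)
A3

The matrix has rank 3 with 2's on the diagonal. Reading the off-diagonal entries as Dynkin edges (a single edge where a_ij = a_ji = -1; a double or triple edge where a_ij * a_ji = 2 or 3), the diagram is a chain of 3 nodes with single edges (A_3). One simple-root ordering that puts it in standard form is (alpha_2, alpha_1, alpha_3). So the algebra is type A_3, i.e. sl(4).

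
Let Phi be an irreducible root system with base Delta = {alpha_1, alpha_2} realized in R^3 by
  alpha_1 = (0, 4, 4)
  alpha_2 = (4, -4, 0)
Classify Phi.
A_2 (sl(3))

Compute the Cartan integers a_ij = 2(alpha_i, alpha_j)/(alpha_j, alpha_j); the resulting 2x2 Cartan matrix is
[[2, -1], [-1, 2]].
All simple roots have the same length, so the diagram is simply laced. The associated Dynkin diagram is a chain of 2 nodes with single edges (A_2), so the type is A_2 (the algebra sl(3)).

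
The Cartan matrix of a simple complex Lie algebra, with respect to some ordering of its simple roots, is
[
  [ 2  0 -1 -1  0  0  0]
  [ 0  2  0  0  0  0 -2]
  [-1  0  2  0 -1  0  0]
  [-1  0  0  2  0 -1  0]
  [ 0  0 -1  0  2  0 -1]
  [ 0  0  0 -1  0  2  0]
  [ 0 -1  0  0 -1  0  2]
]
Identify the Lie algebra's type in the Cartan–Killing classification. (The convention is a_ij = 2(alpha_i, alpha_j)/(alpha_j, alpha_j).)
The matrix has rank 7 with 2's on the diagonal. Reading the off-diagonal entries as Dynkin edges (a single edge where a_ij = a_ji = -1; a double or triple edge where a_ij * a_ji = 2 or 3), the diagram is a chain of 7 nodes with a double edge at one end; the terminal node there is the unique long simple root (C_7). One simple-root ordering that puts it in standard form is (alpha_6, alpha_4, alpha_1, alpha_3, alpha_5, alpha_7, alpha_2). So the algebra is type C_7, i.e. sp(14).

C_7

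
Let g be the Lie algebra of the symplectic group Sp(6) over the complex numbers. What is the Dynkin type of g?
type C_3

This is sp(6), which has dimension 6(6+1)/2 = 21 and rank 6/2 = 3. In the classification of classical Lie algebras, the symplectic algebra sp(2n) has type C_n; here n = 3, so the Dynkin diagram is a chain of 3 nodes with a double edge at one end; the terminal node there is the unique long simple root (C_3). Hence the type is C_3.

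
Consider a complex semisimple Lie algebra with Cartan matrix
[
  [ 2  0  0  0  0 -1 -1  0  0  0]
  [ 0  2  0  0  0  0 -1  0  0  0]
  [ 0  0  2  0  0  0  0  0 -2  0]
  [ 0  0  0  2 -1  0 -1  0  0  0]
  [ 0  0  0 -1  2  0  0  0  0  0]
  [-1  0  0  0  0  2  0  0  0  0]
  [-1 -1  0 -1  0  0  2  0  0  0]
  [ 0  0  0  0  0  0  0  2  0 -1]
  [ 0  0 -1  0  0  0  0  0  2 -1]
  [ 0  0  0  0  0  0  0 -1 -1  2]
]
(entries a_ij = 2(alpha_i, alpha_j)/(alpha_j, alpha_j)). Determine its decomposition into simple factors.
The diagram associated to this matrix has two connected components: the simple roots {alpha_3, alpha_8, alpha_9, alpha_10} form a chain of 4 nodes with a double edge at one end; the terminal node there is the unique long simple root (C_4), and {alpha_1, alpha_2, alpha_4, alpha_5, alpha_6, alpha_7} form a chain of 5 nodes with one extra node attached to the third node from one end (E_6). A semisimple Lie algebra decomposes uniquely as the direct sum of simple ideals, one per connected component of its Dynkin diagram, so g ≅ C_4 ⊕ E_6 (dimension 36 + 78 = 114).

C_4 + E_6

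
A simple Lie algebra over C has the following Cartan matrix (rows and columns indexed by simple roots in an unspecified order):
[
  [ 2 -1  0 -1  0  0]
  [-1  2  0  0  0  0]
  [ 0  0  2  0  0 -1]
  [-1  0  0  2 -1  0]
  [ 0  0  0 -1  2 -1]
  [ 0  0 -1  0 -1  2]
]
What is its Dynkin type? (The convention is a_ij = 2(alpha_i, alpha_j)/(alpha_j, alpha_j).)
The matrix has rank 6 with 2's on the diagonal. Reading the off-diagonal entries as Dynkin edges (a single edge where a_ij = a_ji = -1; a double or triple edge where a_ij * a_ji = 2 or 3), the diagram is a chain of 6 nodes with single edges (A_6). One simple-root ordering that puts it in standard form is (alpha_3, alpha_6, alpha_5, alpha_4, alpha_1, alpha_2). So the algebra is type A_6, i.e. sl(7).

A_6 (sl(7))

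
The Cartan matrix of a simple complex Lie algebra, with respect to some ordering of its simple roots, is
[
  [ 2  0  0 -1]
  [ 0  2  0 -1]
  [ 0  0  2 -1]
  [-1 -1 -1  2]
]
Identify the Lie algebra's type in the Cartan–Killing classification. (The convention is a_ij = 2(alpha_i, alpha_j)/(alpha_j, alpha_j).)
The matrix has rank 4 with 2's on the diagonal. Reading the off-diagonal entries as Dynkin edges (a single edge where a_ij = a_ji = -1; a double or triple edge where a_ij * a_ji = 2 or 3), the diagram is a chain of 2 nodes with a fork of two nodes at one end (D_4). One simple-root ordering that puts it in standard form is (alpha_3, alpha_4, alpha_1, alpha_2). So the algebra is type D_4, i.e. so(8).

D_4 (so(8))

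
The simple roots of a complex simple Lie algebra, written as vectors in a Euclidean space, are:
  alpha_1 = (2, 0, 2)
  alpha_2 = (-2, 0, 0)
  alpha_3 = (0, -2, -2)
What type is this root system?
B_3

Compute the Cartan integers a_ij = 2(alpha_i, alpha_j)/(alpha_j, alpha_j); the resulting 3x3 Cartan matrix is
[[2, -2, -1], [-1, 2, 0], [-1, 0, 2]].
The roots have two lengths (squared-length ratio 2:1); the short ones are alpha_{2}. The associated Dynkin diagram is a chain of 3 nodes with a double edge at one end; the terminal node there is the unique short simple root (B_3), so the type is B_3 (the algebra so(7)).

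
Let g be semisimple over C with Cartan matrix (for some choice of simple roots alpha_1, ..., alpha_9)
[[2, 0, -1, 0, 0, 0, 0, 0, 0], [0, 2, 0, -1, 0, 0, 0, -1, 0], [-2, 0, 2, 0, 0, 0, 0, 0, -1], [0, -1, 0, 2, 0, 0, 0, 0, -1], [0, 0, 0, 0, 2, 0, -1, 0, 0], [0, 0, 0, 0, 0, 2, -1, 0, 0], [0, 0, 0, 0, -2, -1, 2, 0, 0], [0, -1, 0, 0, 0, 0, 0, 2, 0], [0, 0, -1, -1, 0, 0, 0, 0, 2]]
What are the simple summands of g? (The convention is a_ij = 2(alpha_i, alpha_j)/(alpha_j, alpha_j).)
The diagram associated to this matrix has two connected components: the simple roots {alpha_5, alpha_6, alpha_7} form a chain of 3 nodes with a double edge at one end; the terminal node there is the unique short simple root (B_3), and {alpha_1, alpha_2, alpha_3, alpha_4, alpha_8, alpha_9} form a chain of 6 nodes with a double edge at one end; the terminal node there is the unique short simple root (B_6). A semisimple Lie algebra decomposes uniquely as the direct sum of simple ideals, one per connected component of its Dynkin diagram, so g ≅ B_3 ⊕ B_6 (dimension 21 + 78 = 99).

type B_3 ⊕ type B_6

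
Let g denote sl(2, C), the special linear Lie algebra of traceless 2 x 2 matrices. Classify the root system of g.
type A_1

This is sl(2), which has dimension 2^2 - 1 = 3 and rank 2 - 1 = 1 (a Cartan subalgebra is the diagonal traceless matrices). In the classification of classical Lie algebras, the special linear algebra sl(n+1) has type A_n; here n = 1, so the Dynkin diagram is a chain of 1 nodes with single edges (A_1). Hence the type is A_1.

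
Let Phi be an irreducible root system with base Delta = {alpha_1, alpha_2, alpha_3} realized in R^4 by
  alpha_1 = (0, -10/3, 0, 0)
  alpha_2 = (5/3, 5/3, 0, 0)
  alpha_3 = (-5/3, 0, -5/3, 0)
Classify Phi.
C_3

Compute the Cartan integers a_ij = 2(alpha_i, alpha_j)/(alpha_j, alpha_j); the resulting 3x3 Cartan matrix is
[[2, -2, 0], [-1, 2, -1], [0, -1, 2]].
The roots have two lengths (squared-length ratio 2:1); the short ones are alpha_{2,3}. The associated Dynkin diagram is a chain of 3 nodes with a double edge at one end; the terminal node there is the unique long simple root (C_3), so the type is C_3 (the algebra sp(6)).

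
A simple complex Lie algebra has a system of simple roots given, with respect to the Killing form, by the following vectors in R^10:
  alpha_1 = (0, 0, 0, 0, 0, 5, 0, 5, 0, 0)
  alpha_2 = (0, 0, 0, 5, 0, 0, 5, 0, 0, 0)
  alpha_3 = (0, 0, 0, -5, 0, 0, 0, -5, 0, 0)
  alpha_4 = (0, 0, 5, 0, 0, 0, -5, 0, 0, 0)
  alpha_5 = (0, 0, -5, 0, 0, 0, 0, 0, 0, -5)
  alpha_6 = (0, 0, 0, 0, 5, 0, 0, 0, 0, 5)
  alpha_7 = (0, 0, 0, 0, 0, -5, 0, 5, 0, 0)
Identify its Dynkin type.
D_7

Compute the Cartan integers a_ij = 2(alpha_i, alpha_j)/(alpha_j, alpha_j); the resulting 7x7 Cartan matrix is
[[2, 0, -1, 0, 0, 0, 0], [0, 2, -1, -1, 0, 0, 0], [-1, -1, 2, 0, 0, 0, -1], [0, -1, 0, 2, -1, 0, 0], [0, 0, 0, -1, 2, -1, 0], [0, 0, 0, 0, -1, 2, 0], [0, 0, -1, 0, 0, 0, 2]].
All simple roots have the same length, so the diagram is simply laced. The associated Dynkin diagram is a chain of 5 nodes with a fork of two nodes at one end (D_7), so the type is D_7 (the algebra so(14)).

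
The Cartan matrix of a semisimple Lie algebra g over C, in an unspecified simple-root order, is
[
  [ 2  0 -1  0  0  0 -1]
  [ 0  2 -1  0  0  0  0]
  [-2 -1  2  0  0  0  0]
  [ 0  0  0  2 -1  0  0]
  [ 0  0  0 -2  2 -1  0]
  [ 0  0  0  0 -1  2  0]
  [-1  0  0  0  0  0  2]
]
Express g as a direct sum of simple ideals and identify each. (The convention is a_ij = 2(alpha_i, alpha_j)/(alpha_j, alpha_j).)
B_3 (so(7)) ⊕ F_4

The diagram associated to this matrix has two connected components: the simple roots {alpha_4, alpha_5, alpha_6} form a chain of 3 nodes with a double edge at one end; the terminal node there is the unique short simple root (B_3), and {alpha_1, alpha_2, alpha_3, alpha_7} form a chain of 4 nodes with a double edge between the middle two (F_4). A semisimple Lie algebra decomposes uniquely as the direct sum of simple ideals, one per connected component of its Dynkin diagram, so g ≅ B_3 ⊕ F_4 (dimension 21 + 52 = 73).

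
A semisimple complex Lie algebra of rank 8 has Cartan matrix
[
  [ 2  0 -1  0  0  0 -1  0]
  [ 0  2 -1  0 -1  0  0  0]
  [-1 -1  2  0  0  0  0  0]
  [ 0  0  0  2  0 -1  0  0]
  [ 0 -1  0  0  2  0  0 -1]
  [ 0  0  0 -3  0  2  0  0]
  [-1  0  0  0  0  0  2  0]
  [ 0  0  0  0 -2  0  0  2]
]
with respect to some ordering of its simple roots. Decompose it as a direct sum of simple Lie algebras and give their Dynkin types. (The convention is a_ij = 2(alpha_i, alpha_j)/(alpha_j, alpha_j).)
The diagram associated to this matrix has two connected components: the simple roots {alpha_1, alpha_2, alpha_3, alpha_5, alpha_7, alpha_8} form a chain of 6 nodes with a double edge at one end; the terminal node there is the unique long simple root (C_6), and {alpha_4, alpha_6} form two nodes joined by a triple edge (G_2). A semisimple Lie algebra decomposes uniquely as the direct sum of simple ideals, one per connected component of its Dynkin diagram, so g ≅ C_6 ⊕ G_2 (dimension 78 + 14 = 92).

type C_6 ⊕ type G_2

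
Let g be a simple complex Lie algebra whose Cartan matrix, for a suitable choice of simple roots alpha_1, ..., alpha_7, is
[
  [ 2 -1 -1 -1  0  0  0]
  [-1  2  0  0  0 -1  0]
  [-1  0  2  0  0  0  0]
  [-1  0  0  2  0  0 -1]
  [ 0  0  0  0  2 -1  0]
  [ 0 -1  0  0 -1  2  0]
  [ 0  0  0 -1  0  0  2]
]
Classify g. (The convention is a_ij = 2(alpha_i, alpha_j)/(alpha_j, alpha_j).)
The matrix has rank 7 with 2's on the diagonal. Reading the off-diagonal entries as Dynkin edges (a single edge where a_ij = a_ji = -1; a double or triple edge where a_ij * a_ji = 2 or 3), the diagram is a chain of 6 nodes with one extra node attached to the third node from one end (E_7). One simple-root ordering that puts it in standard form is (alpha_7, alpha_3, alpha_4, alpha_1, alpha_2, alpha_6, alpha_5). So the algebra is type E_7.

E_7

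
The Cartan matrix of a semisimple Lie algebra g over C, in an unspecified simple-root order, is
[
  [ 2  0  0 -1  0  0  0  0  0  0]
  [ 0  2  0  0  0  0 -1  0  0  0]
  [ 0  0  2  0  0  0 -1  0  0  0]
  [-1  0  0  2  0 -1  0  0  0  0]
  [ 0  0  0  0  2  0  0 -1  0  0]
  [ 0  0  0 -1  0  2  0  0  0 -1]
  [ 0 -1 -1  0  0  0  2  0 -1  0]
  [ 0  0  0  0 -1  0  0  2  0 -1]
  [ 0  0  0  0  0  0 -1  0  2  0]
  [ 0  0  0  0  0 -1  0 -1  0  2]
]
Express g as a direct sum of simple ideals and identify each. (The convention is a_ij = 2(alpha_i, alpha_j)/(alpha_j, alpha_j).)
A_6 ⊕ D_4

The diagram associated to this matrix has two connected components: the simple roots {alpha_1, alpha_4, alpha_5, alpha_6, alpha_8, alpha_10} form a chain of 6 nodes with single edges (A_6), and {alpha_2, alpha_3, alpha_7, alpha_9} form a chain of 2 nodes with a fork of two nodes at one end (D_4). A semisimple Lie algebra decomposes uniquely as the direct sum of simple ideals, one per connected component of its Dynkin diagram, so g ≅ A_6 ⊕ D_4 (dimension 48 + 28 = 76).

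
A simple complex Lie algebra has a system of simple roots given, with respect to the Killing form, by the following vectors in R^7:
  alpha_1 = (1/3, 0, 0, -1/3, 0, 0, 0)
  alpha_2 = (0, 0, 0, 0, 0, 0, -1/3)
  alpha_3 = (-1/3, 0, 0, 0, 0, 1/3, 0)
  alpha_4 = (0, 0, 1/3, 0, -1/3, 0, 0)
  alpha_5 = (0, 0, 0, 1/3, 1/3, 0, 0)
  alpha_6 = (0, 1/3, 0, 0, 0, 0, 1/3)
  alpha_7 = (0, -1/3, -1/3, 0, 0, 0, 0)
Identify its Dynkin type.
Compute the Cartan integers a_ij = 2(alpha_i, alpha_j)/(alpha_j, alpha_j); the resulting 7x7 Cartan matrix is
[[2, 0, -1, 0, -1, 0, 0], [0, 2, 0, 0, 0, -1, 0], [-1, 0, 2, 0, 0, 0, 0], [0, 0, 0, 2, -1, 0, -1], [-1, 0, 0, -1, 2, 0, 0], [0, -2, 0, 0, 0, 2, -1], [0, 0, 0, -1, 0, -1, 2]].
The roots have two lengths (squared-length ratio 2:1); the short ones are alpha_{2}. The associated Dynkin diagram is a chain of 7 nodes with a double edge at one end; the terminal node there is the unique short simple root (B_7), so the type is B_7 (the algebra so(15)).

type B_7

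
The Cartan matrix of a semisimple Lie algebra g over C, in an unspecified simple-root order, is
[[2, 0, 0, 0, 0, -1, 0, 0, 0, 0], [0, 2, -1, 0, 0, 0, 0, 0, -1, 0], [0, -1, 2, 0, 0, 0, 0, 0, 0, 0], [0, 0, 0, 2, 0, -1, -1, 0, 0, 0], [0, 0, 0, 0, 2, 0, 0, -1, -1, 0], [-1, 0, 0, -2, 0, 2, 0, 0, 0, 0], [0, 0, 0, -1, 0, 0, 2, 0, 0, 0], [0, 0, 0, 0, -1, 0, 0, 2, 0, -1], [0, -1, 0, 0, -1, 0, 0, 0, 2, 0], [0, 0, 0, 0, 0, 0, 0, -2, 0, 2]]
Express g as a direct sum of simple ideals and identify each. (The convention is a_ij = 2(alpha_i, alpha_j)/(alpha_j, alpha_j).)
C_6 + F_4

The diagram associated to this matrix has two connected components: the simple roots {alpha_2, alpha_3, alpha_5, alpha_8, alpha_9, alpha_10} form a chain of 6 nodes with a double edge at one end; the terminal node there is the unique long simple root (C_6), and {alpha_1, alpha_4, alpha_6, alpha_7} form a chain of 4 nodes with a double edge between the middle two (F_4). A semisimple Lie algebra decomposes uniquely as the direct sum of simple ideals, one per connected component of its Dynkin diagram, so g ≅ C_6 ⊕ F_4 (dimension 78 + 52 = 130).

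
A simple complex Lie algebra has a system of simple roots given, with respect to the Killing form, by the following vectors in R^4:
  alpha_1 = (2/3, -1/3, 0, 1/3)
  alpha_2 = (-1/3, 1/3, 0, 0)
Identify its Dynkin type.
G_2

Compute the Cartan integers a_ij = 2(alpha_i, alpha_j)/(alpha_j, alpha_j); the resulting 2x2 Cartan matrix is
[[2, -3], [-1, 2]].
The roots have two lengths (squared-length ratio 3:1); the short ones are alpha_{2}. The associated Dynkin diagram is two nodes joined by a triple edge (G_2), so the type is G_2.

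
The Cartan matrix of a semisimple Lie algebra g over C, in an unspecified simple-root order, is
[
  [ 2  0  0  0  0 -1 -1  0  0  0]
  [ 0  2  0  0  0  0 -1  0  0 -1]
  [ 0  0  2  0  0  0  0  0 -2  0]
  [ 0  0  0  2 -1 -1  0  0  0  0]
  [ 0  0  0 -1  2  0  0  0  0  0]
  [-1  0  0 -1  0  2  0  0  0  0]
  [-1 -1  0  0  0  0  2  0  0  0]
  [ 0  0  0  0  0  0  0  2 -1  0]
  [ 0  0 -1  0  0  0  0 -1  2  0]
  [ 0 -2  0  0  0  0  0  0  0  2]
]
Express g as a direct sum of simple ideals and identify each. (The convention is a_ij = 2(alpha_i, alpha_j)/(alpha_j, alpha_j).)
type C_3 + type C_7

The diagram associated to this matrix has two connected components: the simple roots {alpha_3, alpha_8, alpha_9} form a chain of 3 nodes with a double edge at one end; the terminal node there is the unique long simple root (C_3), and {alpha_1, alpha_2, alpha_4, alpha_5, alpha_6, alpha_7, alpha_10} form a chain of 7 nodes with a double edge at one end; the terminal node there is the unique long simple root (C_7). A semisimple Lie algebra decomposes uniquely as the direct sum of simple ideals, one per connected component of its Dynkin diagram, so g ≅ C_3 ⊕ C_7 (dimension 21 + 105 = 126).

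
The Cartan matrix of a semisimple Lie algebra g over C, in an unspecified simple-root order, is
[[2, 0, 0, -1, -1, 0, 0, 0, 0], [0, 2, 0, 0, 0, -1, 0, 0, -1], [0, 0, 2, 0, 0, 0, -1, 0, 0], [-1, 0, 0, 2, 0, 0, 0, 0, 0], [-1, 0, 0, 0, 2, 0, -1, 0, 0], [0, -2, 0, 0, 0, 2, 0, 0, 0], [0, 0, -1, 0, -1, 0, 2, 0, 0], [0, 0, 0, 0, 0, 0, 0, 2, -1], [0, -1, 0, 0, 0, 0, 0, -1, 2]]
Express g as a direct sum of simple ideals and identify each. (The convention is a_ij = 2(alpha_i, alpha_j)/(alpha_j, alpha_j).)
The diagram associated to this matrix has two connected components: the simple roots {alpha_1, alpha_3, alpha_4, alpha_5, alpha_7} form a chain of 5 nodes with single edges (A_5), and {alpha_2, alpha_6, alpha_8, alpha_9} form a chain of 4 nodes with a double edge at one end; the terminal node there is the unique long simple root (C_4). A semisimple Lie algebra decomposes uniquely as the direct sum of simple ideals, one per connected component of its Dynkin diagram, so g ≅ A_5 ⊕ C_4 (dimension 35 + 36 = 71).

A_5 (sl(6)) + C_4 (sp(8))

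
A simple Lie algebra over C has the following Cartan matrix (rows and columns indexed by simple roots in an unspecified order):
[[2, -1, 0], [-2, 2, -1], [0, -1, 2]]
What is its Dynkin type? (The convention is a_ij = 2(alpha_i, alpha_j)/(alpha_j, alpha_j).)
The matrix has rank 3 with 2's on the diagonal. Reading the off-diagonal entries as Dynkin edges (a single edge where a_ij = a_ji = -1; a double or triple edge where a_ij * a_ji = 2 or 3), the diagram is a chain of 3 nodes with a double edge at one end; the terminal node there is the unique short simple root (B_3). One simple-root ordering that puts it in standard form is (alpha_3, alpha_2, alpha_1). So the algebra is type B_3, i.e. so(7).

B3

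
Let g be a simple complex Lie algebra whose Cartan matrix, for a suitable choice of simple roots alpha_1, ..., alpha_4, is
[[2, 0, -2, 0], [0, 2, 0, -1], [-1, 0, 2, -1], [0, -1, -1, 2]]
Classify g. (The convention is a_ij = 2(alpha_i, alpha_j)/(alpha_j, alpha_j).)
C_4 (sp(8))

The matrix has rank 4 with 2's on the diagonal. Reading the off-diagonal entries as Dynkin edges (a single edge where a_ij = a_ji = -1; a double or triple edge where a_ij * a_ji = 2 or 3), the diagram is a chain of 4 nodes with a double edge at one end; the terminal node there is the unique long simple root (C_4). One simple-root ordering that puts it in standard form is (alpha_2, alpha_4, alpha_3, alpha_1). So the algebra is type C_4, i.e. sp(8).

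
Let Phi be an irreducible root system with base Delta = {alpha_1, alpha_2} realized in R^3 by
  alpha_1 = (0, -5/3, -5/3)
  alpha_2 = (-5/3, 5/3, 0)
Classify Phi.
Compute the Cartan integers a_ij = 2(alpha_i, alpha_j)/(alpha_j, alpha_j); the resulting 2x2 Cartan matrix is
[[2, -1], [-1, 2]].
All simple roots have the same length, so the diagram is simply laced. The associated Dynkin diagram is a chain of 2 nodes with single edges (A_2), so the type is A_2 (the algebra sl(3)).

type A_2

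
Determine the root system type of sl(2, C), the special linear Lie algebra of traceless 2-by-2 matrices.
This is sl(2), which has dimension 2^2 - 1 = 3 and rank 2 - 1 = 1 (a Cartan subalgebra is the diagonal traceless matrices). In the classification of classical Lie algebras, the special linear algebra sl(n+1) has type A_n; here n = 1, so the Dynkin diagram is a chain of 1 nodes with single edges (A_1). Hence the type is A_1.

A1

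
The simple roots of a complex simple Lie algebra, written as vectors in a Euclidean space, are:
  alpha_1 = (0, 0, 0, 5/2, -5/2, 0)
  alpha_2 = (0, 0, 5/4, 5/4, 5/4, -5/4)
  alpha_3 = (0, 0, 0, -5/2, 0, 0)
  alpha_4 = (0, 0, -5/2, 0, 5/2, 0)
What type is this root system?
Compute the Cartan integers a_ij = 2(alpha_i, alpha_j)/(alpha_j, alpha_j); the resulting 4x4 Cartan matrix is
[[2, 0, -2, -1], [0, 2, -1, 0], [-1, -1, 2, 0], [-1, 0, 0, 2]].
The roots have two lengths (squared-length ratio 2:1); the short ones are alpha_{2,3}. The associated Dynkin diagram is a chain of 4 nodes with a double edge between the middle two (F_4), so the type is F_4.

F_4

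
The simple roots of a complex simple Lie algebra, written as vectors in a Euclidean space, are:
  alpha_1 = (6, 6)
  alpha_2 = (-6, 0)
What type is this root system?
Compute the Cartan integers a_ij = 2(alpha_i, alpha_j)/(alpha_j, alpha_j); the resulting 2x2 Cartan matrix is
[[2, -2], [-1, 2]].
The roots have two lengths (squared-length ratio 2:1); the short ones are alpha_{2}. The associated Dynkin diagram is a chain of 2 nodes with a double edge at one end; the terminal node there is the unique short simple root (B_2), so the type is B_2 (the algebra so(5)).

type B_2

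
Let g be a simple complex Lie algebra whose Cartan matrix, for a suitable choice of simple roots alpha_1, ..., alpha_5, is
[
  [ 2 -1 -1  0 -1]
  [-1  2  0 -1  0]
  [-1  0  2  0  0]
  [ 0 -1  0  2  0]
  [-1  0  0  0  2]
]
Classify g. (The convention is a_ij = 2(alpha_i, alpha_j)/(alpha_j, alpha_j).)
D_5 (so(10))

The matrix has rank 5 with 2's on the diagonal. Reading the off-diagonal entries as Dynkin edges (a single edge where a_ij = a_ji = -1; a double or triple edge where a_ij * a_ji = 2 or 3), the diagram is a chain of 3 nodes with a fork of two nodes at one end (D_5). One simple-root ordering that puts it in standard form is (alpha_4, alpha_2, alpha_1, alpha_5, alpha_3). So the algebra is type D_5, i.e. so(10).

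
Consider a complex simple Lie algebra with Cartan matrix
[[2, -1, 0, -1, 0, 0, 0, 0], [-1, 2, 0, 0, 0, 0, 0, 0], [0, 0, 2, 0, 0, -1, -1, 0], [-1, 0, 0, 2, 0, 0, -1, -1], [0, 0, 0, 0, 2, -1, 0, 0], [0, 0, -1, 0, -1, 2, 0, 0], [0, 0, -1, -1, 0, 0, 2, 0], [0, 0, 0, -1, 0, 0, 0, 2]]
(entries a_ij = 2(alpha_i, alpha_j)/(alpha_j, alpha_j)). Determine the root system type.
The matrix has rank 8 with 2's on the diagonal. Reading the off-diagonal entries as Dynkin edges (a single edge where a_ij = a_ji = -1; a double or triple edge where a_ij * a_ji = 2 or 3), the diagram is a chain of 7 nodes with one extra node attached to the third node from one end (E_8). One simple-root ordering that puts it in standard form is (alpha_2, alpha_8, alpha_1, alpha_4, alpha_7, alpha_3, alpha_6, alpha_5). So the algebra is type E_8.

E_8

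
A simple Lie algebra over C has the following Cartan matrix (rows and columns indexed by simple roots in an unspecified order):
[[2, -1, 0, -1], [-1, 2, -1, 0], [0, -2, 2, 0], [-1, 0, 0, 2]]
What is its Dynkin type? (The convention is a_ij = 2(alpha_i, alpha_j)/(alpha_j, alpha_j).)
The matrix has rank 4 with 2's on the diagonal. Reading the off-diagonal entries as Dynkin edges (a single edge where a_ij = a_ji = -1; a double or triple edge where a_ij * a_ji = 2 or 3), the diagram is a chain of 4 nodes with a double edge at one end; the terminal node there is the unique long simple root (C_4). One simple-root ordering that puts it in standard form is (alpha_4, alpha_1, alpha_2, alpha_3). So the algebra is type C_4, i.e. sp(8).

C4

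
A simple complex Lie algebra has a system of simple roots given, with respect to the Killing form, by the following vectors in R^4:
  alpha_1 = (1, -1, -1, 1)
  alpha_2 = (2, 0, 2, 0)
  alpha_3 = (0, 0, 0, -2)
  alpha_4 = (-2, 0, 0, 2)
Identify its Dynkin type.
F_4

Compute the Cartan integers a_ij = 2(alpha_i, alpha_j)/(alpha_j, alpha_j); the resulting 4x4 Cartan matrix is
[[2, 0, -1, 0], [0, 2, 0, -1], [-1, 0, 2, -1], [0, -1, -2, 2]].
The roots have two lengths (squared-length ratio 2:1); the short ones are alpha_{1,3}. The associated Dynkin diagram is a chain of 4 nodes with a double edge between the middle two (F_4), so the type is F_4.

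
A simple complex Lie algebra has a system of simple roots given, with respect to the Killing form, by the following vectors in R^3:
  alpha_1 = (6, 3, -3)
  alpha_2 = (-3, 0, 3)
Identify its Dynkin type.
type G_2

Compute the Cartan integers a_ij = 2(alpha_i, alpha_j)/(alpha_j, alpha_j); the resulting 2x2 Cartan matrix is
[[2, -3], [-1, 2]].
The roots have two lengths (squared-length ratio 3:1); the short ones are alpha_{2}. The associated Dynkin diagram is two nodes joined by a triple edge (G_2), so the type is G_2.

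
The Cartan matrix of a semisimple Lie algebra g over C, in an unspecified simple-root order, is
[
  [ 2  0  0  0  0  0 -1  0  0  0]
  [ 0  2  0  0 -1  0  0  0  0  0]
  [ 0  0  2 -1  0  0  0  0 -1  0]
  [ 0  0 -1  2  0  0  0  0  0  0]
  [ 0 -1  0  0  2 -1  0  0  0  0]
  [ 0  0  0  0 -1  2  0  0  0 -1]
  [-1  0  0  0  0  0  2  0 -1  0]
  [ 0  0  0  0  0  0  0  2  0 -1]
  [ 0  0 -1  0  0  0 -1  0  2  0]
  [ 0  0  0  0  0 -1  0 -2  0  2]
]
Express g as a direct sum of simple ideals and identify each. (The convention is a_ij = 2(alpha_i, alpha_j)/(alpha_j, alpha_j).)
The diagram associated to this matrix has two connected components: the simple roots {alpha_1, alpha_3, alpha_4, alpha_7, alpha_9} form a chain of 5 nodes with single edges (A_5), and {alpha_2, alpha_5, alpha_6, alpha_8, alpha_10} form a chain of 5 nodes with a double edge at one end; the terminal node there is the unique short simple root (B_5). A semisimple Lie algebra decomposes uniquely as the direct sum of simple ideals, one per connected component of its Dynkin diagram, so g ≅ A_5 ⊕ B_5 (dimension 35 + 55 = 90).

type A_5 + type B_5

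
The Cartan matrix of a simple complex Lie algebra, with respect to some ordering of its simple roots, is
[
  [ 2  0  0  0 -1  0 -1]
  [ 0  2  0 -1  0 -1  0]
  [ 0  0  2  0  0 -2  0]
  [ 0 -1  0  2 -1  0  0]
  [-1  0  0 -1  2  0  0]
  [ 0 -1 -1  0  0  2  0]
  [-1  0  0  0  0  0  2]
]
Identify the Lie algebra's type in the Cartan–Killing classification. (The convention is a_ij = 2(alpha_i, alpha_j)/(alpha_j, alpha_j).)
C_7 (sp(14))

The matrix has rank 7 with 2's on the diagonal. Reading the off-diagonal entries as Dynkin edges (a single edge where a_ij = a_ji = -1; a double or triple edge where a_ij * a_ji = 2 or 3), the diagram is a chain of 7 nodes with a double edge at one end; the terminal node there is the unique long simple root (C_7). One simple-root ordering that puts it in standard form is (alpha_7, alpha_1, alpha_5, alpha_4, alpha_2, alpha_6, alpha_3). So the algebra is type C_7, i.e. sp(14).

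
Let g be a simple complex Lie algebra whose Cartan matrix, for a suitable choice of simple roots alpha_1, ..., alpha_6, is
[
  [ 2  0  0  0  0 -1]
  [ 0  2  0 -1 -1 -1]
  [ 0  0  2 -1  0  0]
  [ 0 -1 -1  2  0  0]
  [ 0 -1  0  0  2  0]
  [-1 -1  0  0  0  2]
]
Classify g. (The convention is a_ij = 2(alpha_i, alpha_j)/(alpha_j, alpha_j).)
The matrix has rank 6 with 2's on the diagonal. Reading the off-diagonal entries as Dynkin edges (a single edge where a_ij = a_ji = -1; a double or triple edge where a_ij * a_ji = 2 or 3), the diagram is a chain of 5 nodes with one extra node attached to the third node from one end (E_6). One simple-root ordering that puts it in standard form is (alpha_1, alpha_5, alpha_6, alpha_2, alpha_4, alpha_3). So the algebra is type E_6.

type E_6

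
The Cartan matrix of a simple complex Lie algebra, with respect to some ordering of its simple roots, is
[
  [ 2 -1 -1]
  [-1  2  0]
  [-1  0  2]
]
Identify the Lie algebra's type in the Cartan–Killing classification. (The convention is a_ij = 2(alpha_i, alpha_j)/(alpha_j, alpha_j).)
The matrix has rank 3 with 2's on the diagonal. Reading the off-diagonal entries as Dynkin edges (a single edge where a_ij = a_ji = -1; a double or triple edge where a_ij * a_ji = 2 or 3), the diagram is a chain of 3 nodes with single edges (A_3). One simple-root ordering that puts it in standard form is (alpha_3, alpha_1, alpha_2). So the algebra is type A_3, i.e. sl(4).

type A_3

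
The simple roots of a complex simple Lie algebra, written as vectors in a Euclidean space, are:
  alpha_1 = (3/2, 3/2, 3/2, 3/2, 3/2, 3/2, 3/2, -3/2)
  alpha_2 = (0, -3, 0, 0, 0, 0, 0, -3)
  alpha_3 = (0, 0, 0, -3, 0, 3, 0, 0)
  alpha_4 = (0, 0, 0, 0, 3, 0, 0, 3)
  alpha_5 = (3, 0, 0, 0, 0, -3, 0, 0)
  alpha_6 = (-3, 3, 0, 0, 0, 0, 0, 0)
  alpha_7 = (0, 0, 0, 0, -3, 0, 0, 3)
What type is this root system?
E_7

Compute the Cartan integers a_ij = 2(alpha_i, alpha_j)/(alpha_j, alpha_j); the resulting 7x7 Cartan matrix is
[[2, 0, 0, 0, 0, 0, -1], [0, 2, 0, -1, 0, -1, -1], [0, 0, 2, 0, -1, 0, 0], [0, -1, 0, 2, 0, 0, 0], [0, 0, -1, 0, 2, -1, 0], [0, -1, 0, 0, -1, 2, 0], [-1, -1, 0, 0, 0, 0, 2]].
All simple roots have the same length, so the diagram is simply laced. The associated Dynkin diagram is a chain of 6 nodes with one extra node attached to the third node from one end (E_7), so the type is E_7.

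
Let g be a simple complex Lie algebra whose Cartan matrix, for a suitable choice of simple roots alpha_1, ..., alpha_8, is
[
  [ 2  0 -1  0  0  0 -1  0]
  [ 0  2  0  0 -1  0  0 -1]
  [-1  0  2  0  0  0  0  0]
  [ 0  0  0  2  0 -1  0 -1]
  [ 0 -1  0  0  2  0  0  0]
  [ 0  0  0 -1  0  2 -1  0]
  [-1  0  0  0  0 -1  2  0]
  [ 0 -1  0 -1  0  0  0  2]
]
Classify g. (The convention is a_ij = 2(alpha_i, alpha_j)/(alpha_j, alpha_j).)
type A_8

The matrix has rank 8 with 2's on the diagonal. Reading the off-diagonal entries as Dynkin edges (a single edge where a_ij = a_ji = -1; a double or triple edge where a_ij * a_ji = 2 or 3), the diagram is a chain of 8 nodes with single edges (A_8). One simple-root ordering that puts it in standard form is (alpha_3, alpha_1, alpha_7, alpha_6, alpha_4, alpha_8, alpha_2, alpha_5). So the algebra is type A_8, i.e. sl(9).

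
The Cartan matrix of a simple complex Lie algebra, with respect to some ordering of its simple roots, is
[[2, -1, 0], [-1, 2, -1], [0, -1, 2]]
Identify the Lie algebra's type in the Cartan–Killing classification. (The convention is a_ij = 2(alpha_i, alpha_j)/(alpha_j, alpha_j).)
The matrix has rank 3 with 2's on the diagonal. Reading the off-diagonal entries as Dynkin edges (a single edge where a_ij = a_ji = -1; a double or triple edge where a_ij * a_ji = 2 or 3), the diagram is a chain of 3 nodes with single edges (A_3). One simple-root ordering that puts it in standard form is (alpha_1, alpha_2, alpha_3). So the algebra is type A_3, i.e. sl(4).

A_3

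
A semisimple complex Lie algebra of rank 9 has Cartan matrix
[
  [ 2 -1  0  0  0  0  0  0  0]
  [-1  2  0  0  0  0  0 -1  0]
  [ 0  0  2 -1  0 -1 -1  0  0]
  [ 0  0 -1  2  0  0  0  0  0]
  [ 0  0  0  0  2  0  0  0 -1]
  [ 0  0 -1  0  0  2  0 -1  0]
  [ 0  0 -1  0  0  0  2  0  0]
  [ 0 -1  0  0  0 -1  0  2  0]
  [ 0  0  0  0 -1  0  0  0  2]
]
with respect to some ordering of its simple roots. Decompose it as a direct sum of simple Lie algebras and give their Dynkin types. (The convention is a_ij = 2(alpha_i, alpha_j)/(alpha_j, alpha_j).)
type A_2 ⊕ type D_7

The diagram associated to this matrix has two connected components: the simple roots {alpha_5, alpha_9} form a chain of 2 nodes with single edges (A_2), and {alpha_1, alpha_2, alpha_3, alpha_4, alpha_6, alpha_7, alpha_8} form a chain of 5 nodes with a fork of two nodes at one end (D_7). A semisimple Lie algebra decomposes uniquely as the direct sum of simple ideals, one per connected component of its Dynkin diagram, so g ≅ A_2 ⊕ D_7 (dimension 8 + 91 = 99).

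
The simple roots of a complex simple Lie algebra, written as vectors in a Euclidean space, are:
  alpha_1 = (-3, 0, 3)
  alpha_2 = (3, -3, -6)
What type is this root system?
G_2

Compute the Cartan integers a_ij = 2(alpha_i, alpha_j)/(alpha_j, alpha_j); the resulting 2x2 Cartan matrix is
[[2, -1], [-3, 2]].
The roots have two lengths (squared-length ratio 3:1); the short ones are alpha_{1}. The associated Dynkin diagram is two nodes joined by a triple edge (G_2), so the type is G_2.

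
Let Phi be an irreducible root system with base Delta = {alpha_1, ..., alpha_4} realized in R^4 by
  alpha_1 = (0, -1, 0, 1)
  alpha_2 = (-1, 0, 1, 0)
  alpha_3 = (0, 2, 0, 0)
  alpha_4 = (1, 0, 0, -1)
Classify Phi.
Compute the Cartan integers a_ij = 2(alpha_i, alpha_j)/(alpha_j, alpha_j); the resulting 4x4 Cartan matrix is
[[2, 0, -1, -1], [0, 2, 0, -1], [-2, 0, 2, 0], [-1, -1, 0, 2]].
The roots have two lengths (squared-length ratio 2:1); the short ones are alpha_{1,2,4}. The associated Dynkin diagram is a chain of 4 nodes with a double edge at one end; the terminal node there is the unique long simple root (C_4), so the type is C_4 (the algebra sp(8)).

C_4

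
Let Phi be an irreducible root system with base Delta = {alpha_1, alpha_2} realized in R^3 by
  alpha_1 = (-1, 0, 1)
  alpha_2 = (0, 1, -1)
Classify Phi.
Compute the Cartan integers a_ij = 2(alpha_i, alpha_j)/(alpha_j, alpha_j); the resulting 2x2 Cartan matrix is
[[2, -1], [-1, 2]].
All simple roots have the same length, so the diagram is simply laced. The associated Dynkin diagram is a chain of 2 nodes with single edges (A_2), so the type is A_2 (the algebra sl(3)).

A_2 (sl(3))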